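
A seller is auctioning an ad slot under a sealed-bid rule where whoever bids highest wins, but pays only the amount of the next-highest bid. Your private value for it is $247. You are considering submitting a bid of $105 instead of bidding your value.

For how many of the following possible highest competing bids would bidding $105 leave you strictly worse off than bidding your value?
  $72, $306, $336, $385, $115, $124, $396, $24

2

The deviation hurts exactly when the highest competing bid lies strictly between $105 and $247 — underbidding then forfeits a profitable win.
$72: below both → same outcome either way.
$306: above both → same outcome either way.
$336: above both → same outcome either way.
$385: above both → same outcome either way.
$115: inside the interval → strictly worse (loss $132).
$124: inside the interval → strictly worse (loss $123).
$396: above both → same outcome either way.
$24: below both → same outcome either way.
Count: 2.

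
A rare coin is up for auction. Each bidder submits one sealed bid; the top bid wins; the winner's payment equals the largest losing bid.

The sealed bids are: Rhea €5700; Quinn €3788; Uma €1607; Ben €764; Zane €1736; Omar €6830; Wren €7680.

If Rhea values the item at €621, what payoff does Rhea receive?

Highest bid: Wren at €7680, so Wren wins.
Second-highest bid: Omar at €6830 — that is the price the winner pays.
Rhea did not win, so Rhea pays nothing and receives nothing: payoff €0.

€0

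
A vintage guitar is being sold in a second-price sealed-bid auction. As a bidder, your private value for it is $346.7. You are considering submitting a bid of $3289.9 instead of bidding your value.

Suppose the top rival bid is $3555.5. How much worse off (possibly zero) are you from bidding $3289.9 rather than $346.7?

$0

Bidding your value $346.7: you lose (since $346.7 < $3555.5). Payoff $0.
Bidding $3289.9: you lose. Payoff $0.
Difference = $0 − $0 = $0; both bids lead to the same outcome because the competing bid is above both your value and your alternative bid.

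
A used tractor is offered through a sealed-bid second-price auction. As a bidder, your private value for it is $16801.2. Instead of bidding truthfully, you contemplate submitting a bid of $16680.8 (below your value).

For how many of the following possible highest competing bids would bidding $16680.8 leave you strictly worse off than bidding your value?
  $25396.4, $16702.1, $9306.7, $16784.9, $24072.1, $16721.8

3

The deviation hurts exactly when the highest competing bid lies strictly between $16680.8 and $16801.2 — underbidding then forfeits a profitable win.
$25396.4: above both → same outcome either way.
$16702.1: inside the interval → strictly worse (loss $99.1).
$9306.7: below both → same outcome either way.
$16784.9: inside the interval → strictly worse (loss $16.3).
$24072.1: above both → same outcome either way.
$16721.8: inside the interval → strictly worse (loss $79.4).
Count: 3.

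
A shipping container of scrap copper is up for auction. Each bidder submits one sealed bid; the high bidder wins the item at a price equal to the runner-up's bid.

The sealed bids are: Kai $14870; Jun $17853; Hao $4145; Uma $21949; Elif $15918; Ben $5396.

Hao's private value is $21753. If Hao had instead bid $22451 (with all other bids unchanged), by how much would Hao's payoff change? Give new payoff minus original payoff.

The highest bid among the other bidders is $21949; Hao's bid doesn't change that.
Original bid $4145: Hao is not highest (top rival bid is $21949); payoff $0.
Alternative bid $22451: Hao is highest, pays the top rival bid $21949; payoff $21753 − $21949 = −$196.
Change in payoff = −$196 − ($0) = −$196.

−$196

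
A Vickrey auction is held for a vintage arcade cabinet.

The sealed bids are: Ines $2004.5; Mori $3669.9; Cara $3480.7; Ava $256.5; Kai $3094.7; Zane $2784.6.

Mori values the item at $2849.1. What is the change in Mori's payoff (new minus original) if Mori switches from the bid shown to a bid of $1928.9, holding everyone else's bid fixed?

The highest bid among the other bidders is $3480.7; Mori's bid doesn't change that.
Original bid $3669.9: Mori is highest, pays the top rival bid $3480.7; payoff $2849.1 − $3480.7 = −$631.6.
Alternative bid $1928.9: Mori is not highest (top rival bid is $3480.7); payoff $0.
Change in payoff = $0 − (−$631.6) = $631.6.

$631.6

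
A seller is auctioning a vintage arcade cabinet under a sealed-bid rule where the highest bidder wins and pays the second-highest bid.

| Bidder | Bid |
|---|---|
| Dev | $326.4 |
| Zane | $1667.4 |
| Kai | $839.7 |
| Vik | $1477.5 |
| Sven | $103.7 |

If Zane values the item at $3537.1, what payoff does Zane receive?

Highest bid: Zane at $1667.4, so Zane wins.
Second-highest bid: Vik at $1477.5 — that is the price the winner pays.
Zane's payoff = value − price = $3537.1 − $1477.5 = $2059.6.

$2059.6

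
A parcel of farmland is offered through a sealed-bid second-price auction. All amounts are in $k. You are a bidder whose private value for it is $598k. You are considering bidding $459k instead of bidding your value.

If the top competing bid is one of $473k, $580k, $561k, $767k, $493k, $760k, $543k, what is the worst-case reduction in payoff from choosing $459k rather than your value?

$473k: truthful gives $125k, deviation gives $0k → loss $125k.
$580k: truthful gives $18k, deviation gives $0k → loss $18k.
$561k: truthful gives $37k, deviation gives $0k → loss $37k.
$767k: same outcome either way → loss $0k.
$493k: truthful gives $105k, deviation gives $0k → loss $105k.
$760k: same outcome either way → loss $0k.
$543k: truthful gives $55k, deviation gives $0k → loss $55k.
Maximum loss: $125k.

$125k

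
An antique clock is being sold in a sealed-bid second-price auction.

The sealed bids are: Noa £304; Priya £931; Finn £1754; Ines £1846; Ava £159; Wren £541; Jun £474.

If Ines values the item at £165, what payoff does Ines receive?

Highest bid: Ines at £1846, so Ines wins.
Second-highest bid: Finn at £1754 — that is the price the winner pays.
Ines's payoff = value − price = £165 − £1754 = −£1589.

−£1589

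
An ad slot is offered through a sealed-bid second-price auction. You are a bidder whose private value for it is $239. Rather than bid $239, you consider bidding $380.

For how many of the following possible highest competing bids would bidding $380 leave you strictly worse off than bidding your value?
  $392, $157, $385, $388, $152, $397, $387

The deviation hurts exactly when the highest competing bid lies strictly between $239 and $380 — overbidding then wins at a price above your value.
$392: above both → same outcome either way.
$157: below both → same outcome either way.
$385: above both → same outcome either way.
$388: above both → same outcome either way.
$152: below both → same outcome either way.
$397: above both → same outcome either way.
$387: above both → same outcome either way.
Count: 0.

0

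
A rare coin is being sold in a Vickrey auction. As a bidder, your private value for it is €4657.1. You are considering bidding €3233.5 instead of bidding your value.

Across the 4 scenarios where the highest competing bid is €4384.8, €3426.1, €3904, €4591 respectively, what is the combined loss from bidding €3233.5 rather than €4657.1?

The deviation costs you only when the competing bid falls strictly between €3233.5 and €4657.1; elsewhere both bids give the same outcome.
€4384.8: truthful payoff €272.3, deviation payoff €0 → loss €272.3.
€3426.1: truthful payoff €1231, deviation payoff €0 → loss €1231.
€3904: truthful payoff €753.1, deviation payoff €0 → loss €753.1.
€4591: truthful payoff €66.1, deviation payoff €0 → loss €66.1.
Total loss = €272.3 + €1231 + €753.1 + €66.1 = €2322.5.
Because the price is fixed by the runner-up's bid, deviating from your value can only change a good outcome into a bad one — never the reverse.

€2322.5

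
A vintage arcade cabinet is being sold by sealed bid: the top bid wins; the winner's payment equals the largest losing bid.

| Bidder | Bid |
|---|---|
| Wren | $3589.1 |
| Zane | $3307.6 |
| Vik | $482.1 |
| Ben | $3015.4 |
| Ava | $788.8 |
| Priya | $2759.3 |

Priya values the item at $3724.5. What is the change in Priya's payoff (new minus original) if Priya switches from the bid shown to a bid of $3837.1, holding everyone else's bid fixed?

The highest bid among the other bidders is $3589.1; Priya's bid doesn't change that.
Original bid $2759.3: Priya is not highest (top rival bid is $3589.1); payoff $0.
Alternative bid $3837.1: Priya is highest, pays the top rival bid $3589.1; payoff $3724.5 − $3589.1 = $135.4.
Change in payoff = $135.4 − ($0) = $135.4.

$135.4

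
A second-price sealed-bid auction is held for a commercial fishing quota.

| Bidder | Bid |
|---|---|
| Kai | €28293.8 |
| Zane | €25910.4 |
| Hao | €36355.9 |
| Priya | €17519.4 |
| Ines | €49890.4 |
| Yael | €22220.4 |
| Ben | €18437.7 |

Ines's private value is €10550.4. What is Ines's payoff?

−€25805.5

Highest bid: Ines at €49890.4, so Ines wins.
Second-highest bid: Hao at €36355.9 — that is the price the winner pays.
Ines's payoff = value − price = €10550.4 − €36355.9 = −€25805.5.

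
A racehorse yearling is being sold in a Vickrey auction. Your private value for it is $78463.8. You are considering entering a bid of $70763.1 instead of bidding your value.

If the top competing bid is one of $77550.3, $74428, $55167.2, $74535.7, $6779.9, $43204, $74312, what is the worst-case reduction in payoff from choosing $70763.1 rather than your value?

$77550.3: truthful gives $913.5, deviation gives $0 → loss $913.5.
$74428: truthful gives $4035.8, deviation gives $0 → loss $4035.8.
$55167.2: same outcome either way → loss $0.
$74535.7: truthful gives $3928.1, deviation gives $0 → loss $3928.1.
$6779.9: same outcome either way → loss $0.
$43204: same outcome either way → loss $0.
$74312: truthful gives $4151.8, deviation gives $0 → loss $4151.8.
Maximum loss: $4151.8.

$4151.8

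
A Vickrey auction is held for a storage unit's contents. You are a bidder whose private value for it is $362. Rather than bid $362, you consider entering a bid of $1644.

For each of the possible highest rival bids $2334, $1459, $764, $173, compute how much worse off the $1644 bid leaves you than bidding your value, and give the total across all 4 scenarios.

The deviation costs you only when the competing bid falls strictly between $362 and $1644; elsewhere both bids give the same outcome.
$2334: outcomes coincide → loss $0.
$1459: truthful payoff $0, deviation payoff −$1097 → loss $1097.
$764: truthful payoff $0, deviation payoff −$402 → loss $402.
$173: outcomes coincide → loss $0.
Total loss = $1097 + $402 = $1499.

$1499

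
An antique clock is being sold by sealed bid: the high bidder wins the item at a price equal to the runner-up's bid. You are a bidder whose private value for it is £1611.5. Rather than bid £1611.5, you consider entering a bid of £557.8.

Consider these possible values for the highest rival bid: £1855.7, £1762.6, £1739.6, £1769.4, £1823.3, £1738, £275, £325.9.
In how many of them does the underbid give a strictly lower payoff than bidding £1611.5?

0

The deviation hurts exactly when the highest competing bid lies strictly between £557.8 and £1611.5 — underbidding then forfeits a profitable win.
£1855.7: above both → same outcome either way.
£1762.6: above both → same outcome either way.
£1739.6: above both → same outcome either way.
£1769.4: above both → same outcome either way.
£1823.3: above both → same outcome either way.
£1738: above both → same outcome either way.
£275: below both → same outcome either way.
£325.9: below both → same outcome either way.
Count: 0.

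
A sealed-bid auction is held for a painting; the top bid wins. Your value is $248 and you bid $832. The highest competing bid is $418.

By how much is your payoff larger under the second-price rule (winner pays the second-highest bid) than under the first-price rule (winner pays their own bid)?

$414

You have the highest bid, so you win under either rule.
Second-price: pay $418 → payoff −$170.
First-price: pay your own bid $832 → payoff −$584.
Difference = −$170 − (−$584) = $414.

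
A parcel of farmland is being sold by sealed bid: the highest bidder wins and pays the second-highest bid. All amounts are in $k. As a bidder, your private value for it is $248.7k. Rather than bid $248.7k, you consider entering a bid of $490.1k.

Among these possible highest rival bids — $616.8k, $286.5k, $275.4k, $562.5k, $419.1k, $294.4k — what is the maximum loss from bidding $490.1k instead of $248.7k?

$616.8k: same outcome either way → loss $0k.
$286.5k: truthful gives $0k, deviation gives −$37.8k → loss $37.8k.
$275.4k: truthful gives $0k, deviation gives −$26.7k → loss $26.7k.
$562.5k: same outcome either way → loss $0k.
$419.1k: truthful gives $0k, deviation gives −$170.4k → loss $170.4k.
$294.4k: truthful gives $0k, deviation gives −$45.7k → loss $45.7k.
Maximum loss: $170.4k.

$170.4k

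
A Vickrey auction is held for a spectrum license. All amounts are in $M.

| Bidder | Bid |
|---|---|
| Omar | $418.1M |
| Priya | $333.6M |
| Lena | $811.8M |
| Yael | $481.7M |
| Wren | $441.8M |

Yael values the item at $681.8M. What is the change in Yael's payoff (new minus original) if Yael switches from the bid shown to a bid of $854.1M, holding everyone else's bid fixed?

The highest bid among the other bidders is $811.8M; Yael's bid doesn't change that.
Original bid $481.7M: Yael is not highest (top rival bid is $811.8M); payoff $0M.
Alternative bid $854.1M: Yael is highest, pays the top rival bid $811.8M; payoff $681.8M − $811.8M = −$130M.
Change in payoff = −$130M − ($0M) = −$130M.

−$130M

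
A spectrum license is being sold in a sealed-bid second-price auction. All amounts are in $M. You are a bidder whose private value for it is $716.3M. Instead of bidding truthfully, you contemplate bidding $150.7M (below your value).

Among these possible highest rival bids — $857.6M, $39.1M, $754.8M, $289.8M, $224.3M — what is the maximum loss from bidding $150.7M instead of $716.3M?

$492M

$857.6M: same outcome either way → loss $0M.
$39.1M: same outcome either way → loss $0M.
$754.8M: same outcome either way → loss $0M.
$289.8M: truthful gives $426.5M, deviation gives $0M → loss $426.5M.
$224.3M: truthful gives $492M, deviation gives $0M → loss $492M.
Maximum loss: $492M.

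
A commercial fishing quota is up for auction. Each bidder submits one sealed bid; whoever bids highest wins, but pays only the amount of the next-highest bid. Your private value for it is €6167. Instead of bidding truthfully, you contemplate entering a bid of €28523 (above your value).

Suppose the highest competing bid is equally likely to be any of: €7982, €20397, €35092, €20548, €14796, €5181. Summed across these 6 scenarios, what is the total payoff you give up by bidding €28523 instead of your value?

The deviation costs you only when the competing bid falls strictly between €6167 and €28523; elsewhere both bids give the same outcome.
€7982: truthful payoff €0, deviation payoff −€1815 → loss €1815.
€20397: truthful payoff €0, deviation payoff −€14230 → loss €14230.
€35092: outcomes coincide → loss €0.
€20548: truthful payoff €0, deviation payoff −€14381 → loss €14381.
€14796: truthful payoff €0, deviation payoff −€8629 → loss €8629.
€5181: outcomes coincide → loss €0.
Total loss = €1815 + €14230 + €14381 + €8629 = €39055.
Because the price is fixed by the runner-up's bid, deviating from your value can only change a good outcome into a bad one — never the reverse.

€39055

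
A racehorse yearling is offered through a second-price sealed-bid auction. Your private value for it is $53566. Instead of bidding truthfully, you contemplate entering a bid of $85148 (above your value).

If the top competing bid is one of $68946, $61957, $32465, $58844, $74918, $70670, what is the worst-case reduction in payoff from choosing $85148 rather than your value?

$21352

$68946: truthful gives $0, deviation gives −$15380 → loss $15380.
$61957: truthful gives $0, deviation gives −$8391 → loss $8391.
$32465: same outcome either way → loss $0.
$58844: truthful gives $0, deviation gives −$5278 → loss $5278.
$74918: truthful gives $0, deviation gives −$21352 → loss $21352.
$70670: truthful gives $0, deviation gives −$17104 → loss $17104.
Maximum loss: $21352.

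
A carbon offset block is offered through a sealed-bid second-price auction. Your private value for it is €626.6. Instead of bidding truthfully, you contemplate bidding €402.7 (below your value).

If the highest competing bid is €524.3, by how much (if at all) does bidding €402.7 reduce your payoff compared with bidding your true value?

€102.3

Bidding your value €626.6: you win (since €626.6 > €524.3) and pay €524.3. Payoff €102.3.
Bidding €402.7: you lose. Payoff €0.
The competing bid €524.3 lies between your shaded bid and your value, so underbidding forfeits an item you could have won at a profitable price.
Loss from deviating = €102.3 − (€0) = €102.3.
Because the price is fixed by the runner-up's bid, deviating from your value can only change a good outcome into a bad one — never the reverse.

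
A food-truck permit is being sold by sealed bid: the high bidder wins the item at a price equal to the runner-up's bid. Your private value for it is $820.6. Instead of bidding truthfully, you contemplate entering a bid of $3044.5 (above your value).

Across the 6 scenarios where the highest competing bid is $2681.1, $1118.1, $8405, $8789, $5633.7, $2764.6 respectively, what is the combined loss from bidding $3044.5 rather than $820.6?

The deviation costs you only when the competing bid falls strictly between $820.6 and $3044.5; elsewhere both bids give the same outcome.
$2681.1: truthful payoff $0, deviation payoff −$1860.5 → loss $1860.5.
$1118.1: truthful payoff $0, deviation payoff −$297.5 → loss $297.5.
$8405: outcomes coincide → loss $0.
$8789: outcomes coincide → loss $0.
$5633.7: outcomes coincide → loss $0.
$2764.6: truthful payoff $0, deviation payoff −$1944 → loss $1944.
Total loss = $1860.5 + $297.5 + $1944 = $4102.

$4102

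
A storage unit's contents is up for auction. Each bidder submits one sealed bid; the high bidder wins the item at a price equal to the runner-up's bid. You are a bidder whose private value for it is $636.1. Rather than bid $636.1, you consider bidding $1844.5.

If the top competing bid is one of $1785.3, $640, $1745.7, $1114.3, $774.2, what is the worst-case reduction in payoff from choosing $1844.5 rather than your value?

$1149.2

$1785.3: truthful gives $0, deviation gives −$1149.2 → loss $1149.2.
$640: truthful gives $0, deviation gives −$3.9 → loss $3.9.
$1745.7: truthful gives $0, deviation gives −$1109.6 → loss $1109.6.
$1114.3: truthful gives $0, deviation gives −$478.2 → loss $478.2.
$774.2: truthful gives $0, deviation gives −$138.1 → loss $138.1.
Maximum loss: $1149.2.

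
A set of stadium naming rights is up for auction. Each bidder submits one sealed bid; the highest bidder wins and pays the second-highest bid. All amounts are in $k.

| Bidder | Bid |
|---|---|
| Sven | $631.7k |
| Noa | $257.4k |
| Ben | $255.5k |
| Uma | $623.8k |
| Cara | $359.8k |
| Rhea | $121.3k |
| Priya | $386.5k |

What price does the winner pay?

$623.8k

Highest bid: Sven at $631.7k, so Sven wins.
Second-highest bid: Uma at $623.8k — that is the price the winner pays.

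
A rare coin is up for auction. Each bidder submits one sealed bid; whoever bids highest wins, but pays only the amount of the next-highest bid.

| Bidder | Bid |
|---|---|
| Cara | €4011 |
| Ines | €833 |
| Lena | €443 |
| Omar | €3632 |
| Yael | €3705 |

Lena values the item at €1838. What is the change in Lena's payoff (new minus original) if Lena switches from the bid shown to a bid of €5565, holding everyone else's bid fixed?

−€2173

The highest bid among the other bidders is €4011; Lena's bid doesn't change that.
Original bid €443: Lena is not highest (top rival bid is €4011); payoff €0.
Alternative bid €5565: Lena is highest, pays the top rival bid €4011; payoff €1838 − €4011 = −€2173.
Change in payoff = −€2173 − (€0) = −€2173.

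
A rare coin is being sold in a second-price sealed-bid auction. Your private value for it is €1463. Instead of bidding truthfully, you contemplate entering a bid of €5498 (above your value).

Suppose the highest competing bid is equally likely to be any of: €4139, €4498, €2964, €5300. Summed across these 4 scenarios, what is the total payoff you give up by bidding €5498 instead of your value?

€11049

The deviation costs you only when the competing bid falls strictly between €1463 and €5498; elsewhere both bids give the same outcome.
€4139: truthful payoff €0, deviation payoff −€2676 → loss €2676.
€4498: truthful payoff €0, deviation payoff −€3035 → loss €3035.
€2964: truthful payoff €0, deviation payoff −€1501 → loss €1501.
€5300: truthful payoff €0, deviation payoff −€3837 → loss €3837.
Total loss = €2676 + €3035 + €1501 + €3837 = €11049.
Truthful bidding weakly dominates here: raising your bid can only win items priced above your value, and lowering it can only forfeit items priced below.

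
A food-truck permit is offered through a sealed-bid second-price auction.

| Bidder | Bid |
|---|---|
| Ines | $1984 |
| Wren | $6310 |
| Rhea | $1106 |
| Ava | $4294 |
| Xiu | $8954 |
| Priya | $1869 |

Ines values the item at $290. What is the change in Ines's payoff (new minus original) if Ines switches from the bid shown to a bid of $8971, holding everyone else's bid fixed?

−$8664

The highest bid among the other bidders is $8954; Ines's bid doesn't change that.
Original bid $1984: Ines is not highest (top rival bid is $8954); payoff $0.
Alternative bid $8971: Ines is highest, pays the top rival bid $8954; payoff $290 − $8954 = −$8664.
Change in payoff = −$8664 − ($0) = −$8664.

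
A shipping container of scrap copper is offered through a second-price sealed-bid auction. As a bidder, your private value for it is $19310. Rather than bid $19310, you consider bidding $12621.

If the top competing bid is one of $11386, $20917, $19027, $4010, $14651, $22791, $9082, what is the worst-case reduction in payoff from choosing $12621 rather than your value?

$11386: same outcome either way → loss $0.
$20917: same outcome either way → loss $0.
$19027: truthful gives $283, deviation gives $0 → loss $283.
$4010: same outcome either way → loss $0.
$14651: truthful gives $4659, deviation gives $0 → loss $4659.
$22791: same outcome either way → loss $0.
$9082: same outcome either way → loss $0.
Maximum loss: $4659.

$4659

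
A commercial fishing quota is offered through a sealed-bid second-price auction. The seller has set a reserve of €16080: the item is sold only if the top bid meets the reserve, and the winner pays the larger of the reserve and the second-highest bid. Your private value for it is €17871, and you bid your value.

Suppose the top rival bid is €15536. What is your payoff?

Your bid €17871 is the highest and exceeds the reserve.
Price = max(second-highest bid, reserve) = max(€15536, €16080) = €16080.
Payoff = €17871 − €16080 = €1791.

€1791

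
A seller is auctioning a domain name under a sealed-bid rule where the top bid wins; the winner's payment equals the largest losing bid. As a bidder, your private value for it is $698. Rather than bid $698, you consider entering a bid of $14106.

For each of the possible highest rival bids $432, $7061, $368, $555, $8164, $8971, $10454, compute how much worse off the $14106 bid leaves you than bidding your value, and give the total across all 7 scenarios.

The deviation costs you only when the competing bid falls strictly between $698 and $14106; elsewhere both bids give the same outcome.
$432: outcomes coincide → loss $0.
$7061: truthful payoff $0, deviation payoff −$6363 → loss $6363.
$368: outcomes coincide → loss $0.
$555: outcomes coincide → loss $0.
$8164: truthful payoff $0, deviation payoff −$7466 → loss $7466.
$8971: truthful payoff $0, deviation payoff −$8273 → loss $8273.
$10454: truthful payoff $0, deviation payoff −$9756 → loss $9756.
Total loss = $6363 + $7466 + $8273 + $9756 = $31858.
Because the price is fixed by the runner-up's bid, deviating from your value can only change a good outcome into a bad one — never the reverse.

$31858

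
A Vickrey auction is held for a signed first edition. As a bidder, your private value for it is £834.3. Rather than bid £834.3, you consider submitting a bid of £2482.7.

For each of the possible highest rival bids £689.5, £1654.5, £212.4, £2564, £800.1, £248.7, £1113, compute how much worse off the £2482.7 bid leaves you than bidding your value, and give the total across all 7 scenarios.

£1098.9

The deviation costs you only when the competing bid falls strictly between £834.3 and £2482.7; elsewhere both bids give the same outcome.
£689.5: outcomes coincide → loss £0.
£1654.5: truthful payoff £0, deviation payoff −£820.2 → loss £820.2.
£212.4: outcomes coincide → loss £0.
£2564: outcomes coincide → loss £0.
£800.1: outcomes coincide → loss £0.
£248.7: outcomes coincide → loss £0.
£1113: truthful payoff £0, deviation payoff −£278.7 → loss £278.7.
Total loss = £820.2 + £278.7 = £1098.9.
In a second-price auction your bid sets only whether you win, not what you pay, so bidding your true value is weakly dominant.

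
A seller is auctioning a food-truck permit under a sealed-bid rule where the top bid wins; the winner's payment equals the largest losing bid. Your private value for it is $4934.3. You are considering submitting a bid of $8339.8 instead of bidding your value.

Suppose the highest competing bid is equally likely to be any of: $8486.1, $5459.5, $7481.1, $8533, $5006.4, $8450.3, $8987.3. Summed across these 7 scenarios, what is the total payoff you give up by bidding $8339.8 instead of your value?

The deviation costs you only when the competing bid falls strictly between $4934.3 and $8339.8; elsewhere both bids give the same outcome.
$8486.1: outcomes coincide → loss $0.
$5459.5: truthful payoff $0, deviation payoff −$525.2 → loss $525.2.
$7481.1: truthful payoff $0, deviation payoff −$2546.8 → loss $2546.8.
$8533: outcomes coincide → loss $0.
$5006.4: truthful payoff $0, deviation payoff −$72.1 → loss $72.1.
$8450.3: outcomes coincide → loss $0.
$8987.3: outcomes coincide → loss $0.
Total loss = $525.2 + $2546.8 + $72.1 = $3144.1.

$3144.1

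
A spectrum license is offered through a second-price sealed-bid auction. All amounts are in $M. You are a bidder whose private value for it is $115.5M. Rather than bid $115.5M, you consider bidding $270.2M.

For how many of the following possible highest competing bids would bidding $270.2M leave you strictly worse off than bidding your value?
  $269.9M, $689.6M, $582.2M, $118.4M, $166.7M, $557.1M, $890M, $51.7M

3

The deviation hurts exactly when the highest competing bid lies strictly between $115.5M and $270.2M — overbidding then wins at a price above your value.
$269.9M: inside the interval → strictly worse (loss $154.4M).
$689.6M: above both → same outcome either way.
$582.2M: above both → same outcome either way.
$118.4M: inside the interval → strictly worse (loss $2.9M).
$166.7M: inside the interval → strictly worse (loss $51.2M).
$557.1M: above both → same outcome either way.
$890M: above both → same outcome either way.
$51.7M: below both → same outcome either way.
Count: 3.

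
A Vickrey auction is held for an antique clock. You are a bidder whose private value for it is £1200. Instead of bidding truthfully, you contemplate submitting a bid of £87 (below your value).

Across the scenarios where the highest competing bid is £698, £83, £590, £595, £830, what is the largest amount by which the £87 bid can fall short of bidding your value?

£610

£698: truthful gives £502, deviation gives £0 → loss £502.
£83: same outcome either way → loss £0.
£590: truthful gives £610, deviation gives £0 → loss £610.
£595: truthful gives £605, deviation gives £0 → loss £605.
£830: truthful gives £370, deviation gives £0 → loss £370.
Maximum loss: £610.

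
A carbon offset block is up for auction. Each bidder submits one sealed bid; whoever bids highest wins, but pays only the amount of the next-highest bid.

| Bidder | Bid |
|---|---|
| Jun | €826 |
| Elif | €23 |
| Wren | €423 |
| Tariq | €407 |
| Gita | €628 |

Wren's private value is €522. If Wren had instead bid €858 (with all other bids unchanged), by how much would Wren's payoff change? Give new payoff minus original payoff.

−€304

The highest bid among the other bidders is €826; Wren's bid doesn't change that.
Original bid €423: Wren is not highest (top rival bid is €826); payoff €0.
Alternative bid €858: Wren is highest, pays the top rival bid €826; payoff €522 − €826 = −€304.
Change in payoff = −€304 − (€0) = −€304.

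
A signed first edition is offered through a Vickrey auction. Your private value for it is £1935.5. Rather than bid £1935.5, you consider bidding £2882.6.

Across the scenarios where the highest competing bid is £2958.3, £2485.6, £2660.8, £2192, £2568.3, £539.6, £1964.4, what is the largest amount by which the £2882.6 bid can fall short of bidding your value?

£725.3

£2958.3: same outcome either way → loss £0.
£2485.6: truthful gives £0, deviation gives −£550.1 → loss £550.1.
£2660.8: truthful gives £0, deviation gives −£725.3 → loss £725.3.
£2192: truthful gives £0, deviation gives −£256.5 → loss £256.5.
£2568.3: truthful gives £0, deviation gives −£632.8 → loss £632.8.
£539.6: same outcome either way → loss £0.
£1964.4: truthful gives £0, deviation gives −£28.9 → loss £28.9.
Maximum loss: £725.3.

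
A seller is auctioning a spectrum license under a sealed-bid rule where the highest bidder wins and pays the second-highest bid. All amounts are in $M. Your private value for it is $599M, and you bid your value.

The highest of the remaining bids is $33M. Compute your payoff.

Your bid $599M exceeds the highest competing bid $33M, so you win.
In a second-price auction the winner pays the second-highest bid, $33M.
Payoff = value − price = $599M − $33M = $566M.

$566M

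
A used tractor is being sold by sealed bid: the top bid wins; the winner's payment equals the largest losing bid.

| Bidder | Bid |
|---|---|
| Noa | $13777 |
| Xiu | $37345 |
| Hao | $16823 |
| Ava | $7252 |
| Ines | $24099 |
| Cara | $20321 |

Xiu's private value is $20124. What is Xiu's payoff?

−$3975

Highest bid: Xiu at $37345, so Xiu wins.
Second-highest bid: Ines at $24099 — that is the price the winner pays.
Xiu's payoff = value − price = $20124 − $24099 = −$3975.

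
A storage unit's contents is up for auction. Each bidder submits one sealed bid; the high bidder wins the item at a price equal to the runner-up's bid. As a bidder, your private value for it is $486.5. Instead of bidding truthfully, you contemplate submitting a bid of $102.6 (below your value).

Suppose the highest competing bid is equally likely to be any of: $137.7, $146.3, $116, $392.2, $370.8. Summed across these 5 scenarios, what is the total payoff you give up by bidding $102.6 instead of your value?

The deviation costs you only when the competing bid falls strictly between $102.6 and $486.5; elsewhere both bids give the same outcome.
$137.7: truthful payoff $348.8, deviation payoff $0 → loss $348.8.
$146.3: truthful payoff $340.2, deviation payoff $0 → loss $340.2.
$116: truthful payoff $370.5, deviation payoff $0 → loss $370.5.
$392.2: truthful payoff $94.3, deviation payoff $0 → loss $94.3.
$370.8: truthful payoff $115.7, deviation payoff $0 → loss $115.7.
Total loss = $348.8 + $340.2 + $370.5 + $94.3 + $115.7 = $1269.5.
In a second-price auction your bid sets only whether you win, not what you pay, so bidding your true value is weakly dominant.

$1269.5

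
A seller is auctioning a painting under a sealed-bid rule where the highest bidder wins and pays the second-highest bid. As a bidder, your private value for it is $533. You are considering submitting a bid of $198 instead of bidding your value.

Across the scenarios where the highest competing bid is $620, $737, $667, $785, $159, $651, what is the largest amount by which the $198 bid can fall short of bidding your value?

$620: same outcome either way → loss $0.
$737: same outcome either way → loss $0.
$667: same outcome either way → loss $0.
$785: same outcome either way → loss $0.
$159: same outcome either way → loss $0.
$651: same outcome either way → loss $0.
Maximum loss: $0.

$0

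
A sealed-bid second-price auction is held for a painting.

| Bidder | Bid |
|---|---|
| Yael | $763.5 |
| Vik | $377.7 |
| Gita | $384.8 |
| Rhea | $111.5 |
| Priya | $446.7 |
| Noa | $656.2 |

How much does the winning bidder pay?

$656.2

Highest bid: Yael at $763.5, so Yael wins.
Second-highest bid: Noa at $656.2 — that is the price the winner pays.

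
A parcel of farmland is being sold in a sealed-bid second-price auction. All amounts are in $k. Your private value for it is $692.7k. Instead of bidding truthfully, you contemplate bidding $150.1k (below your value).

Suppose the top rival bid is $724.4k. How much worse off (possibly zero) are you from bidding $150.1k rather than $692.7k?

Bidding your value $692.7k: you lose (since $692.7k < $724.4k). Payoff $0k.
Bidding $150.1k: you lose. Payoff $0k.
Difference = $0k − $0k = $0k; both bids lead to the same outcome because the competing bid is above both your value and your alternative bid.
In a second-price auction your bid sets only whether you win, not what you pay, so bidding your true value is weakly dominant.

$0k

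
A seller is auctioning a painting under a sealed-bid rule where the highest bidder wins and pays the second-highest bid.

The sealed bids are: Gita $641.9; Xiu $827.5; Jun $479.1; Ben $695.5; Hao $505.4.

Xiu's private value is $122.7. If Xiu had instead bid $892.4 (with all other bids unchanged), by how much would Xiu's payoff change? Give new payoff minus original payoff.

$0

The highest bid among the other bidders is $695.5; Xiu's bid doesn't change that.
Original bid $827.5: Xiu is highest, pays the top rival bid $695.5; payoff $122.7 − $695.5 = −$572.8.
Alternative bid $892.4: Xiu is highest, pays the top rival bid $695.5; payoff $122.7 − $695.5 = −$572.8.
Change in payoff = −$572.8 − (−$572.8) = $0.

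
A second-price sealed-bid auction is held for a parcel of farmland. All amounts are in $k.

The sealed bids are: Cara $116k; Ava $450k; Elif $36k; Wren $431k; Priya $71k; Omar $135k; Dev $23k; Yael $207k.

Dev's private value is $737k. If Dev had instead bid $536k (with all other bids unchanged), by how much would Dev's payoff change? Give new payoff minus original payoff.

$287k

The highest bid among the other bidders is $450k; Dev's bid doesn't change that.
Original bid $23k: Dev is not highest (top rival bid is $450k); payoff $0k.
Alternative bid $536k: Dev is highest, pays the top rival bid $450k; payoff $737k − $450k = $287k.
Change in payoff = $287k − ($0k) = $287k.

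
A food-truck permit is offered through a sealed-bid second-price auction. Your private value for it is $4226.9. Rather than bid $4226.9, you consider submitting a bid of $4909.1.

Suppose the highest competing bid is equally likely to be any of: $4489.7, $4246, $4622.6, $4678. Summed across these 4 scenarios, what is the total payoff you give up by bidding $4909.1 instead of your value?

$1128.7

The deviation costs you only when the competing bid falls strictly between $4226.9 and $4909.1; elsewhere both bids give the same outcome.
$4489.7: truthful payoff $0, deviation payoff −$262.8 → loss $262.8.
$4246: truthful payoff $0, deviation payoff −$19.1 → loss $19.1.
$4622.6: truthful payoff $0, deviation payoff −$395.7 → loss $395.7.
$4678: truthful payoff $0, deviation payoff −$451.1 → loss $451.1.
Total loss = $262.8 + $19.1 + $395.7 + $451.1 = $1128.7.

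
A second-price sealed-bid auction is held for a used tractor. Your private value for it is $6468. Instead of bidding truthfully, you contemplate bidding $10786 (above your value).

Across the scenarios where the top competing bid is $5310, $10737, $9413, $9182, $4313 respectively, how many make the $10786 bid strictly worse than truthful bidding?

The deviation hurts exactly when the highest competing bid lies strictly between $6468 and $10786 — overbidding then wins at a price above your value.
$5310: below both → same outcome either way.
$10737: inside the interval → strictly worse (loss $4269).
$9413: inside the interval → strictly worse (loss $2945).
$9182: inside the interval → strictly worse (loss $2714).
$4313: below both → same outcome either way.
Count: 3.

3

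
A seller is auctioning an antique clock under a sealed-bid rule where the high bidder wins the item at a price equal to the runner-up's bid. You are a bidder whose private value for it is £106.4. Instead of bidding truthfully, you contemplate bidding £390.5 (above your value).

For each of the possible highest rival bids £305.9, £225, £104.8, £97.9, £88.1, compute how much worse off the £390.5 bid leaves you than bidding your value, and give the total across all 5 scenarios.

The deviation costs you only when the competing bid falls strictly between £106.4 and £390.5; elsewhere both bids give the same outcome.
£305.9: truthful payoff £0, deviation payoff −£199.5 → loss £199.5.
£225: truthful payoff £0, deviation payoff −£118.6 → loss £118.6.
£104.8: outcomes coincide → loss £0.
£97.9: outcomes coincide → loss £0.
£88.1: outcomes coincide → loss £0.
Total loss = £199.5 + £118.6 = £318.1.
Because the price is fixed by the runner-up's bid, deviating from your value can only change a good outcome into a bad one — never the reverse.

£318.1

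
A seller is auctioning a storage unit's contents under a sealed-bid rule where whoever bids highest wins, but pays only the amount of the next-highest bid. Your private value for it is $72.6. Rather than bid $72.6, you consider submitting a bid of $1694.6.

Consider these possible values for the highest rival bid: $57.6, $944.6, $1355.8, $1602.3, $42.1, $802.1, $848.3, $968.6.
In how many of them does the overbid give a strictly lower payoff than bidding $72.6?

6

The deviation hurts exactly when the highest competing bid lies strictly between $72.6 and $1694.6 — overbidding then wins at a price above your value.
$57.6: below both → same outcome either way.
$944.6: inside the interval → strictly worse (loss $872).
$1355.8: inside the interval → strictly worse (loss $1283.2).
$1602.3: inside the interval → strictly worse (loss $1529.7).
$42.1: below both → same outcome either way.
$802.1: inside the interval → strictly worse (loss $729.5).
$848.3: inside the interval → strictly worse (loss $775.7).
$968.6: inside the interval → strictly worse (loss $896).
Count: 6.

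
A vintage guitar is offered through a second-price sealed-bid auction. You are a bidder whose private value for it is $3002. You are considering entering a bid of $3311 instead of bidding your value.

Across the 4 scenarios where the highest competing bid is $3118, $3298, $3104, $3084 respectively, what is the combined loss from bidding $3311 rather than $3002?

$596

The deviation costs you only when the competing bid falls strictly between $3002 and $3311; elsewhere both bids give the same outcome.
$3118: truthful payoff $0, deviation payoff −$116 → loss $116.
$3298: truthful payoff $0, deviation payoff −$296 → loss $296.
$3104: truthful payoff $0, deviation payoff −$102 → loss $102.
$3084: truthful payoff $0, deviation payoff −$82 → loss $82.
Total loss = $116 + $296 + $102 + $82 = $596.
Because the price is fixed by the runner-up's bid, deviating from your value can only change a good outcome into a bad one — never the reverse.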